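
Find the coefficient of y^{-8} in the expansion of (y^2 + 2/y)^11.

11264

General term: C(11,j)·(y^2)^j·(2/y)^(11-j), with y-exponent 2j − 1(11−j) = 3j − 11.
Set 3j − 11 = -8: j = 1.
C(11,1) = 11; 1^1 = 1; 2^10 = 1024.
Coefficient = 11 · 1 · 1024 = 11264.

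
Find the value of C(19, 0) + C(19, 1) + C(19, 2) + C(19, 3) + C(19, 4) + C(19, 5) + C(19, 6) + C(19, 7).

94184

1 + 19 + 171 + 969 + 3876 + 11628 + 27132 + 50388 = 94184.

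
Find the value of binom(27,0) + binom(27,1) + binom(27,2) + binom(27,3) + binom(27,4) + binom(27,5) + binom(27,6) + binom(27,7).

1285624

1 + 27 + 351 + 2925 + 17550 + 80730 + 296010 + 888030 = 1285624.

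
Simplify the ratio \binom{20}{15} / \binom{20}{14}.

C(n,k+1)/C(n,k) = (n−k)/(k+1) = (20−14)/(14+1) = 6/15 = 2/5.

2/5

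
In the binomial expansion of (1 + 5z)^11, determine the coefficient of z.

55

The general term is C(11,j)·(1)^j·(5z)^(11-j); the z^1 term has j = 10.
C(11,10) = 11.
Coefficient = C(11,10) · 5^1 = 11 · 5 = 55.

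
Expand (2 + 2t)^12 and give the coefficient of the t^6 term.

3784704

The general term is C(12,j)·(2)^j·(2t)^(12-j); the t^6 term has j = 6.
C(12,6) = 924.
Coefficient = C(12,6) · 2^6 · 2^6 = 924 · 64 · 64 = 3784704.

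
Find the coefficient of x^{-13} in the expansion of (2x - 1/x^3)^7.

-84

General term: C(7,j)·(2x)^j·(-1/x^3)^(7-j), with x-exponent 1j − 3(7−j) = 4j − 21.
Set 4j − 21 = -13: j = 2.
C(7,2) = 21; 2^2 = 4; (-1)^5 = -1.
Coefficient = 21 · 4 · (-1) = -84.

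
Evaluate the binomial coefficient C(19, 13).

27132

C(19,13) = C(19,6) by symmetry.
C(19,6) = (19·18·17·16·15·14) / 6! = 19535040 / 720 = 27132.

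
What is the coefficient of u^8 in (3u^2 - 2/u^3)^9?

General term: C(9,j)·(3u^2)^j·(-2/u^3)^(9-j), with u-exponent 2j − 3(9−j) = 5j − 27.
Set 5j − 27 = 8: j = 7.
C(9,7) = 36; 3^7 = 2187; (-2)^2 = 4.
Coefficient = 36 · 2187 · 4 = 314928.

314928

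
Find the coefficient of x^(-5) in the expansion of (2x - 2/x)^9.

-18432

General term: C(9,j)·(2x)^j·(-2/x)^(9-j), with x-exponent 1j − 1(9−j) = 2j − 9.
Set 2j − 9 = -5: j = 2.
C(9,2) = 36; 2^2 = 4; (-2)^7 = -128.
Coefficient = 36 · 4 · (-128) = -18432.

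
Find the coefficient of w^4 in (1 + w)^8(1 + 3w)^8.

26236

Coefficient of w^4 = Σ_{j} C(8,j)·1^j·C(8,4-j)·3^(4-j) for j from 0 to 4.
= 5670 + 12096 + 7056 + 1344 + 70 = 26236.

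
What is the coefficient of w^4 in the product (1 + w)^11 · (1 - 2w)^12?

-550

Coefficient of w^4 = Σ_{j} C(11,j)·1^j·C(12,4-j)·(-2)^(4-j) for j from 0 to 4.
= 7920 + (-19360) + 14520 + (-3960) + 330 = -550.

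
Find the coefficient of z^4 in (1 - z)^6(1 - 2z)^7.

Coefficient of z^4 = Σ_{j} C(6,j)·(-1)^j·C(7,4-j)·(-2)^(4-j) for j from 0 to 4.
= 560 + 1680 + 1260 + 280 + 15 = 3795.

3795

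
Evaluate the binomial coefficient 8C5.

56

C(8,5) = C(8,3) by symmetry.
C(8,3) = (8·7·6) / 3! = 336 / 6 = 56.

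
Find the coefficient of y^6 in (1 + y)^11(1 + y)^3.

(1 + y)^11(1 + y)^3 = (1 + y)^14, so the coefficient of y^6 is C(14,6)·1^6 = 3003·1 = 3003.

3003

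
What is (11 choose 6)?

462

C(11,6) = C(11,5) by symmetry.
C(11,5) = (11·10·9·8·7) / 5! = 55440 / 120 = 462.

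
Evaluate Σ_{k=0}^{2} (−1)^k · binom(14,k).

78

The partial alternating sum Σ_{k=0}^{2} (−1)^k C(14,k) = (−1)^2 C(13,2) = 78.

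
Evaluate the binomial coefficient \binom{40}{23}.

C(40,23) = C(40,17) by symmetry.
C(40,17) = (40·39·38·37·36·35·34·33·32·31·30·29·28·27·26·25·24) / 17! = 31560991604212034764800000 / 355687428096000 = 88732378800.

88732378800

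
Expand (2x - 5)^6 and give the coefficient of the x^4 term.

The general term is C(6,j)·(2x)^j·(-5)^(6-j); the x^4 term has j = 4.
C(6,4) = 15.
Coefficient = C(6,4) · 2^4 · (-5)^2 = 15 · 16 · 25 = 6000.

6000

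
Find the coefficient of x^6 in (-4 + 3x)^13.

The general term is C(13,j)·(-4)^j·(3x)^(13-j); the x^6 term has j = 7.
C(13,7) = 1716.
Coefficient = C(13,7) · (-4)^7 · 3^6 = 1716 · (-16384) · 729 = -20495794176.

-20495794176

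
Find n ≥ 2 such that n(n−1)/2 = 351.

27

n(n−1)/2 = 351 ⇒ n(n−1) = 702. Since 27·26 = 702, n = 27.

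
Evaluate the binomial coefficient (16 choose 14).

120

C(16,14) = C(16,2) by symmetry.
C(16,2) = (16·15) / 2! = 240 / 2 = 120.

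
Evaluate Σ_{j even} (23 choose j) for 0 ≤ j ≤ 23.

4194304

Even-j terms of row 23 sum to 2^22 = 4194304.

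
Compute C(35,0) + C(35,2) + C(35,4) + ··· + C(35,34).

Half of (1+1)^35 + (1−1)^35 gives the even-index sum: 2^34 = 17179869184.

17179869184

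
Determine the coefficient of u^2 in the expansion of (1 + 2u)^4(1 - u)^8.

Coefficient of u^2 = Σ_{j} C(4,j)·2^j·C(8,2-j)·(-1)^(2-j) for j from 0 to 2.
= 28 + (-64) + 24 = -12.

-12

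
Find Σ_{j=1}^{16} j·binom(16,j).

Differentiating (1+x)^16 and setting x=1: Σ j·C(16,j) = 16·2^15 = 524288.

524288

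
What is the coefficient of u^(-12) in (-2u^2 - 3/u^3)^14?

General term: C(14,j)·(-2u^2)^j·(-3/u^3)^(14-j), with u-exponent 2j − 3(14−j) = 5j − 42.
Set 5j − 42 = -12: j = 6.
C(14,6) = 3003; (-2)^6 = 64; (-3)^8 = 6561.
Coefficient = 3003 · 64 · 6561 = 1260971712.

1260971712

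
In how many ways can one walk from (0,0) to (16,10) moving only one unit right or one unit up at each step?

5311735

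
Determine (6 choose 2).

C(6,2) = (6·5) / 2! = 30 / 2 = 15.

15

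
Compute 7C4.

35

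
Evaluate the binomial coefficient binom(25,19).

177100

C(25,19) = C(25,6) by symmetry.
C(25,6) = (25·24·23·22·21·20) / 6! = 127512000 / 720 = 177100.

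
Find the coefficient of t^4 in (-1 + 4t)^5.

The general term is C(5,j)·(-1)^j·(4t)^(5-j); the t^4 term has j = 1.
C(5,1) = 5.
Coefficient = C(5,1) · (-1)^1 · 4^4 = 5 · (-1) · 256 = -1280.

-1280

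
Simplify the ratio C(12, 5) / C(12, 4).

8/5

C(n,k+1)/C(n,k) = (n−k)/(k+1) = (12−4)/(4+1) = 8/5.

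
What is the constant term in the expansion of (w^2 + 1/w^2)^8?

70

General term: C(8,j)·(w^2)^j·(1/w^2)^(8-j), with w-exponent 2j − 2(8−j) = 4j − 16.
Set 4j − 16 = 0: j = 4.
C(8,4) = 70; 1^4 = 1; 1^4 = 1.
Coefficient = 70 · 1 · 1 = 70.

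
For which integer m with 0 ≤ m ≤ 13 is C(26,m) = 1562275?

C(26,m) increases on 0 ≤ m ≤ 13. C(26,7) = 657800 and C(26,8) = 1562275, so m = 8.

8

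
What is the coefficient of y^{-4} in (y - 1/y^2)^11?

-462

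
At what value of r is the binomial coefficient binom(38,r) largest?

C(38,r) is maximized at r = 38/2 = 19.

19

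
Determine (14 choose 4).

1001

C(14,4) = (14·13·12·11) / 4! = 24024 / 24 = 1001.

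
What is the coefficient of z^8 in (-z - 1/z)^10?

General term: C(10,j)·(-z)^j·(-1/z)^(10-j), with z-exponent 1j − 1(10−j) = 2j − 10.
Set 2j − 10 = 8: j = 9.
C(10,9) = 10; (-1)^9 = -1; (-1)^1 = -1.
Coefficient = 10 · (-1) · (-1) = 10.

10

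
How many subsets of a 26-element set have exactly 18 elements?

Choose the 18 positions: C(26,18) = 1562275.

1562275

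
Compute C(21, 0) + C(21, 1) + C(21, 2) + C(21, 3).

1562

1 + 21 + 210 + 1330 = 1562.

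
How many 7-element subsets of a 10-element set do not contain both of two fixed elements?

All 7-subsets: C(10,7) = 120. Those containing both fixed elements: C(8,5) = 56.
120 − 56 = 64.

64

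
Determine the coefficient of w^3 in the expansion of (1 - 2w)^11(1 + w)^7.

-207

Coefficient of w^3 = Σ_{j} C(11,j)·(-2)^j·C(7,3-j)·1^(3-j) for j from 0 to 3.
= 35 + (-462) + 1540 + (-1320) = -207.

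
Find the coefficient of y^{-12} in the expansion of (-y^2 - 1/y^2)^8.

General term: C(8,j)·(-y^2)^j·(-1/y^2)^(8-j), with y-exponent 2j − 2(8−j) = 4j − 16.
Set 4j − 16 = -12: j = 1.
C(8,1) = 8; (-1)^1 = -1; (-1)^7 = -1.
Coefficient = 8 · (-1) · (-1) = 8.

8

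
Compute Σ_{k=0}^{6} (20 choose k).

1 + 20 + 190 + 1140 + 4845 + 15504 + 38760 = 60460.

60460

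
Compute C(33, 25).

13884156

C(33,25) = C(33,8) by symmetry.
C(33,8) = (33·32·31·30·29·28·27·26) / 8! = 559809169920 / 40320 = 13884156.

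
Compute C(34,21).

927983760

C(34,21) = C(34,13) by symmetry.
C(34,13) = (34·33·32·31·30·29·28·27·26·25·24·23·22) / 13! = 5778574175582208000 / 6227020800 = 927983760.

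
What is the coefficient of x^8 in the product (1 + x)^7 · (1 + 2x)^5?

5890

Coefficient of x^8 = Σ_{j} C(7,j)·1^j·C(5,8-j)·2^(8-j) for j from 3 to 7.
= 1120 + 2800 + 1680 + 280 + 10 = 5890.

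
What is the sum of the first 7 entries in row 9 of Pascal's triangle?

1 + 9 + 36 + 84 + 126 + 126 + 84 = 466.

466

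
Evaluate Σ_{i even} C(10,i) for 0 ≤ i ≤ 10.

512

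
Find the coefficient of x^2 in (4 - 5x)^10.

The general term is C(10,j)·(4)^j·(-5x)^(10-j); the x^2 term has j = 8.
C(10,8) = 45.
Coefficient = C(10,8) · 4^8 · (-5)^2 = 45 · 65536 · 25 = 73728000.

73728000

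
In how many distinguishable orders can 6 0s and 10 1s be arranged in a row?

8008

Choose positions for the 0s: C(16,6) = 8008.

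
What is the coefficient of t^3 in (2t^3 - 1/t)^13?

-11440

General term: C(13,j)·(2t^3)^j·(-1/t)^(13-j), with t-exponent 3j − 1(13−j) = 4j − 13.
Set 4j − 13 = 3: j = 4.
C(13,4) = 715; 2^4 = 16; (-1)^9 = -1.
Coefficient = 715 · 16 · (-1) = -11440.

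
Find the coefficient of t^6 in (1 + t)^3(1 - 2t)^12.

5104

Coefficient of t^6 = Σ_{j} C(3,j)·1^j·C(12,6-j)·(-2)^(6-j) for j from 0 to 3.
= 59136 + (-76032) + 23760 + (-1760) = 5104.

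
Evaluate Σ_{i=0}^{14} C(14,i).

Setting x = 1 in (1+x)^14 gives Σ C(14,i) = 2^14 = 16384.

16384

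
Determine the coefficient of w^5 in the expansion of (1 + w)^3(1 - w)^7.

0

Coefficient of w^5 = Σ_{j} C(3,j)·1^j·C(7,5-j)·(-1)^(5-j) for j from 0 to 3.
= (-21) + 105 + (-105) + 21 = 0.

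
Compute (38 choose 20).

33578000610

C(38,20) = C(38,18) by symmetry.
C(38,18) = (38·37·36·35·34·33·32·31·30·29·28·27·26·25·24·23·22·21) / 18! = 214978908196382744494080000 / 6402373705728000 = 33578000610.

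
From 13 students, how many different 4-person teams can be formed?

715

This is C(13,4) = 715.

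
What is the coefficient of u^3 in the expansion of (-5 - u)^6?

2500

The general term is C(6,j)·(-5)^j·(-u)^(6-j); the u^3 term has j = 3.
C(6,3) = 20.
Coefficient = C(6,3) · (-5)^3 · (-1)^3 = 20 · (-125) · (-1) = 2500.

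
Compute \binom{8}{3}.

56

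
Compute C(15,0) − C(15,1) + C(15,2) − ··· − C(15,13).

The partial alternating sum Σ_{k=0}^{13} (−1)^k C(15,k) = (−1)^13 C(14,13) = -14.

-14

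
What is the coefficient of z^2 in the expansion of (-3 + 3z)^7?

-45927

The general term is C(7,j)·(-3)^j·(3z)^(7-j); the z^2 term has j = 5.
C(7,5) = 21.
Coefficient = C(7,5) · (-3)^5 · 3^2 = 21 · (-243) · 9 = -45927.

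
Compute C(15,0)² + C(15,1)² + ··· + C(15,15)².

Σ C(15,r)² is the coefficient of x^15 in (1+x)^15(1+x)^15 = (1+x)^30, i.e. C(30,15) = 155117520.

155117520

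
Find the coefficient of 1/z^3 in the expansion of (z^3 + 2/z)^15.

1863680

General term: C(15,j)·(z^3)^j·(2/z)^(15-j), with z-exponent 3j − 1(15−j) = 4j − 15.
Set 4j − 15 = -3: j = 3.
C(15,3) = 455; 1^3 = 1; 2^12 = 4096.
Coefficient = 455 · 1 · 4096 = 1863680.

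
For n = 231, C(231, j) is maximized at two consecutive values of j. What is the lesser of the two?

115

For odd n = 231, C(231,j) peaks at j = (n−1)/2 and (n+1)/2; the lesser is 115.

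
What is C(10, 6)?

C(10,6) = C(10,4) by symmetry.
C(10,4) = (10·9·8·7) / 4! = 5040 / 24 = 210.

210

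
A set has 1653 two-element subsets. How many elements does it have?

58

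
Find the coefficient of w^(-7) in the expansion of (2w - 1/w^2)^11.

14784

General term: C(11,j)·(2w)^j·(-1/w^2)^(11-j), with w-exponent 1j − 2(11−j) = 3j − 22.
Set 3j − 22 = -7: j = 5.
C(11,5) = 462; 2^5 = 32; (-1)^6 = 1.
Coefficient = 462 · 32 · 1 = 14784.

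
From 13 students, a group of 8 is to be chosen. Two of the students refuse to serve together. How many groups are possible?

825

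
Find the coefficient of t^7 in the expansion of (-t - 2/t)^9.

General term: C(9,j)·(-t)^j·(-2/t)^(9-j), with t-exponent 1j − 1(9−j) = 2j − 9.
Set 2j − 9 = 7: j = 8.
C(9,8) = 9; (-1)^8 = 1; (-2)^1 = -2.
Coefficient = 9 · 1 · (-2) = -18.

-18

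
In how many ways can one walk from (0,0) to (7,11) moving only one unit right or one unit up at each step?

31824

Each path is a sequence of 18 steps with 7 rights: C(18,7) = 31824.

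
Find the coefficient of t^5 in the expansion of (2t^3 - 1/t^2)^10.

General term: C(10,j)·(2t^3)^j·(-1/t^2)^(10-j), with t-exponent 3j − 2(10−j) = 5j − 20.
Set 5j − 20 = 5: j = 5.
C(10,5) = 252; 2^5 = 32; (-1)^5 = -1.
Coefficient = 252 · 32 · (-1) = -8064.

-8064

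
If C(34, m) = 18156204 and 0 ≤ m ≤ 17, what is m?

8

C(34,m) increases on 0 ≤ m ≤ 17. C(34,7) = 5379616 and C(34,8) = 18156204, so m = 8.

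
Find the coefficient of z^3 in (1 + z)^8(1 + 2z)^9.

2384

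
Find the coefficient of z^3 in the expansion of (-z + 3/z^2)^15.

General term: C(15,j)·(-z)^j·(3/z^2)^(15-j), with z-exponent 1j − 2(15−j) = 3j − 30.
Set 3j − 30 = 3: j = 11.
C(15,11) = 1365; (-1)^11 = -1; 3^4 = 81.
Coefficient = 1365 · (-1) · 81 = -110565.

-110565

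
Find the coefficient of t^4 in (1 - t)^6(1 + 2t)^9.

-201

Coefficient of t^4 = Σ_{j} C(6,j)·(-1)^j·C(9,4-j)·2^(4-j) for j from 0 to 4.
= 2016 + (-4032) + 2160 + (-360) + 15 = -201.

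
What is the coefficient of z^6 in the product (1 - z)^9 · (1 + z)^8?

Coefficient of z^6 = Σ_{j} C(9,j)·(-1)^j·C(8,6-j)·1^(6-j) for j from 0 to 6.
= 28 + (-504) + 2520 + (-4704) + 3528 + (-1008) + 84 = -56.

-56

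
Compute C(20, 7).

77520

C(20,7) = (20·19·18·17·16·15·14) / 7! = 390700800 / 5040 = 77520.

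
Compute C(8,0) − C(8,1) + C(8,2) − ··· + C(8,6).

7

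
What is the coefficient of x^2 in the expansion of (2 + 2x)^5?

320

The general term is C(5,j)·(2)^j·(2x)^(5-j); the x^2 term has j = 3.
C(5,3) = 10.
Coefficient = C(5,3) · 2^3 · 2^2 = 10 · 8 · 4 = 320.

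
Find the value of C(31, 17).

265182525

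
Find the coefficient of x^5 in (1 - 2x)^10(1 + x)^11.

-342

Coefficient of x^5 = Σ_{j} C(10,j)·(-2)^j·C(11,5-j)·1^(5-j) for j from 0 to 5.
= 462 + (-6600) + 29700 + (-52800) + 36960 + (-8064) = -342.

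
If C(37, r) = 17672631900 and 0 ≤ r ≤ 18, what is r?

18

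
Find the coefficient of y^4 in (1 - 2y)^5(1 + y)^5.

-15

Coefficient of y^4 = Σ_{j} C(5,j)·(-2)^j·C(5,4-j)·1^(4-j) for j from 0 to 4.
= 5 + (-100) + 400 + (-400) + 80 = -15.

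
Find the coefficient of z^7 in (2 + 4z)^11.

The general term is C(11,j)·(2)^j·(4z)^(11-j); the z^7 term has j = 4.
C(11,4) = 330.
Coefficient = C(11,4) · 2^4 · 4^7 = 330 · 16 · 16384 = 86507520.

86507520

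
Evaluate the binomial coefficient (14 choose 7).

3432

C(14,7) = (14·13·12·11·10·9·8) / 7! = 17297280 / 5040 = 3432.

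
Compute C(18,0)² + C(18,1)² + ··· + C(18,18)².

9075135300

By Vandermonde's identity, Σ C(18,j)² = C(36,18) = 9075135300.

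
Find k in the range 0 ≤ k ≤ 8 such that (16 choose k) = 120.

C(16,k) increases on 0 ≤ k ≤ 8. C(16,1) = 16 and C(16,2) = 120, so k = 2.

2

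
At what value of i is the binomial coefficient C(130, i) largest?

C(130,i) is maximized at i = 130/2 = 65.

65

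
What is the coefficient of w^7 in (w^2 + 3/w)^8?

General term: C(8,j)·(w^2)^j·(3/w)^(8-j), with w-exponent 2j − 1(8−j) = 3j − 8.
Set 3j − 8 = 7: j = 5.
C(8,5) = 56; 1^5 = 1; 3^3 = 27.
Coefficient = 56 · 1 · 27 = 1512.

1512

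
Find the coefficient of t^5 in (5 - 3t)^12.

-15035625000

The general term is C(12,j)·(5)^j·(-3t)^(12-j); the t^5 term has j = 7.
C(12,7) = 792.
Coefficient = C(12,7) · 5^7 · (-3)^5 = 792 · 78125 · (-243) = -15035625000.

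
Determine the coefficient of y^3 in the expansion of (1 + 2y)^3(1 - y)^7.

Coefficient of y^3 = Σ_{j} C(3,j)·2^j·C(7,3-j)·(-1)^(3-j) for j from 0 to 3.
= (-35) + 126 + (-84) + 8 = 15.

15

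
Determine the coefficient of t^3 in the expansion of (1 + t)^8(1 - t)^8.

Coefficient of t^3 = Σ_{j} C(8,j)·1^j·C(8,3-j)·(-1)^(3-j) for j from 0 to 3.
= (-56) + 224 + (-224) + 56 = 0.

0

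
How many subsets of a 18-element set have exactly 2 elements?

Choose the 2 positions: C(18,2) = 153.

153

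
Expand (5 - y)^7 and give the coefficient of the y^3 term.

-21875

The general term is C(7,j)·(5)^j·(-y)^(7-j); the y^3 term has j = 4.
C(7,4) = 35.
Coefficient = C(7,4) · 5^4 · (-1)^3 = 35 · 625 · (-1) = -21875.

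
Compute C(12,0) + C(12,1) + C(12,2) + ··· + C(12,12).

4096

Setting x = 1 in (1+x)^12 gives Σ C(12,j) = 2^12 = 4096.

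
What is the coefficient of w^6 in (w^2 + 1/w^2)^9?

84

General term: C(9,j)·(w^2)^j·(1/w^2)^(9-j), with w-exponent 2j − 2(9−j) = 4j − 18.
Set 4j − 18 = 6: j = 6.
C(9,6) = 84; 1^6 = 1; 1^3 = 1.
Coefficient = 84 · 1 · 1 = 84.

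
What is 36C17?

C(36,17) = (36·35·34·33·32·31·30·29·28·27·26·25·24·23·22·21·20) / 17! = 3058021453718104473600000 / 355687428096000 = 8597496600.

8597496600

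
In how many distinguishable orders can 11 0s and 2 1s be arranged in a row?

78

Choose positions for the 0s: C(13,11) = 78.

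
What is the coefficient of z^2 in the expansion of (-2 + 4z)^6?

The general term is C(6,j)·(-2)^j·(4z)^(6-j); the z^2 term has j = 4.
C(6,4) = 15.
Coefficient = C(6,4) · (-2)^4 · 4^2 = 15 · 16 · 16 = 3840.

3840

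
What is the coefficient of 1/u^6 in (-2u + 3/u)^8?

-34992

General term: C(8,j)·(-2u)^j·(3/u)^(8-j), with u-exponent 1j − 1(8−j) = 2j − 8.
Set 2j − 8 = -6: j = 1.
C(8,1) = 8; (-2)^1 = -2; 3^7 = 2187.
Coefficient = 8 · (-2) · 2187 = -34992.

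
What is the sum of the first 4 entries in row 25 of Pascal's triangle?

1 + 25 + 300 + 2300 = 2626.

2626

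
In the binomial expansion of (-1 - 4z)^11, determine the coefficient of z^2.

-880

The general term is C(11,j)·(-1)^j·(-4z)^(11-j); the z^2 term has j = 9.
C(11,9) = 55.
Coefficient = C(11,9) · (-1)^9 · (-4)^2 = 55 · (-1) · 16 = -880.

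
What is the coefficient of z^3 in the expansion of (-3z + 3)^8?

The general term is C(8,j)·(-3z)^j·(3)^(8-j); the z^3 term has j = 3.
C(8,3) = 56.
Coefficient = C(8,3) · (-3)^3 · 3^5 = 56 · (-27) · 243 = -367416.

-367416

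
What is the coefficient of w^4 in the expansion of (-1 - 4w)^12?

The general term is C(12,j)·(-1)^j·(-4w)^(12-j); the w^4 term has j = 8.
C(12,8) = 495.
Coefficient = C(12,8) · (-4)^4 = 495 · 256 = 126720.

126720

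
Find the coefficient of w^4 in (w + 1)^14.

1001

The general term is C(14,j)·(w)^j·(1)^(14-j); the w^4 term has j = 4.
C(14,4) = 1001.
Coefficient = C(14,4) = 1001.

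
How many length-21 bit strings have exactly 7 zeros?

Choose the 7 positions: C(21,7) = 116280.

116280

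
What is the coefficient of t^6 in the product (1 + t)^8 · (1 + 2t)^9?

142828

Coefficient of t^6 = Σ_{j} C(8,j)·1^j·C(9,6-j)·2^(6-j) for j from 0 to 6.
= 5376 + 32256 + 56448 + 37632 + 10080 + 1008 + 28 = 142828.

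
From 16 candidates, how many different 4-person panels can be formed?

1820

This is C(16,4) = 1820.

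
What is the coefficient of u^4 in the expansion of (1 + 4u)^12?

The general term is C(12,j)·(1)^j·(4u)^(12-j); the u^4 term has j = 8.
C(12,8) = 495.
Coefficient = C(12,8) · 4^4 = 495 · 256 = 126720.

126720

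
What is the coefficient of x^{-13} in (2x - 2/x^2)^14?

-32800768

General term: C(14,j)·(2x)^j·(-2/x^2)^(14-j), with x-exponent 1j − 2(14−j) = 3j − 28.
Set 3j − 28 = -13: j = 5.
C(14,5) = 2002; 2^5 = 32; (-2)^9 = -512.
Coefficient = 2002 · 32 · (-512) = -32800768.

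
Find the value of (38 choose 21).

C(38,21) = C(38,17) by symmetry.
C(38,17) = (38·37·36·35·34·33·32·31·30·29·28·27·26·25·24·23·22) / 17! = 10237090866494416404480000 / 355687428096000 = 28781143380.

28781143380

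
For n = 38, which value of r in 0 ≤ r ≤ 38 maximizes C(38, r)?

C(38,r) is maximized at r = 38/2 = 19.

19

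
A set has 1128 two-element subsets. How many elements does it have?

n(n−1)/2 = 1128 ⇒ n(n−1) = 2256. Since 48·47 = 2256, n = 48.

48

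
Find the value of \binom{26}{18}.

1562275

C(26,18) = C(26,8) by symmetry.
C(26,8) = (26·25·24·23·22·21·20·19) / 8! = 62990928000 / 40320 = 1562275.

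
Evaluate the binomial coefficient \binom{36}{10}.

C(36,10) = (36·35·34·33·32·31·30·29·28·27) / 10! = 922393263052800 / 3628800 = 254186856.

254186856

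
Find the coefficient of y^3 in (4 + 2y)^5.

The general term is C(5,j)·(4)^j·(2y)^(5-j); the y^3 term has j = 2.
C(5,2) = 10.
Coefficient = C(5,2) · 4^2 · 2^3 = 10 · 16 · 8 = 1280.

1280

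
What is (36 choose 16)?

7307872110

C(36,16) = (36·35·34·33·32·31·30·29·28·27·26·25·24·23·22·21) / 16! = 152901072685905223680000 / 20922789888000 = 7307872110.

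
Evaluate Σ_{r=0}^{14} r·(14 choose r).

114688

Differentiating (1+x)^14 and setting x=1: Σ r·C(14,r) = 14·2^13 = 114688.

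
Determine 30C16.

145422675

C(30,16) = C(30,14) by symmetry.
C(30,14) = (30·29·28·27·26·25·24·23·22·21·20·19·18·17) / 14! = 12677700308232960000 / 87178291200 = 145422675.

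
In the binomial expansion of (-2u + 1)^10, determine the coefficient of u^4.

The general term is C(10,j)·(-2u)^j·(1)^(10-j); the u^4 term has j = 4.
C(10,4) = 210.
Coefficient = C(10,4) · (-2)^4 = 210 · 16 = 3360.

3360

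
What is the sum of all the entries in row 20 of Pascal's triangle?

1048576

The entries of row 20 sum to 2^20 = 1048576.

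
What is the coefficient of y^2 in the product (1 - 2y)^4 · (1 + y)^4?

Coefficient of y^2 = Σ_{j} C(4,j)·(-2)^j·C(4,2-j)·1^(2-j) for j from 0 to 2.
= 6 + (-32) + 24 = -2.

-2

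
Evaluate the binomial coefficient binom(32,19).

C(32,19) = C(32,13) by symmetry.
C(32,13) = (32·31·30·29·28·27·26·25·24·23·22·21·20) / 13! = 2163102632570880000 / 6227020800 = 347373600.

347373600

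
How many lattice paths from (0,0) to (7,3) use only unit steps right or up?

120

Each path is a sequence of 10 steps with 7 rights: C(10,7) = 120.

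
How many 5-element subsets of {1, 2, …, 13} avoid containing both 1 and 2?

1122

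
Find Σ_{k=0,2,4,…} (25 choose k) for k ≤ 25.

16777216

Half of (1+1)^25 + (1−1)^25 gives the even-index sum: 2^24 = 16777216.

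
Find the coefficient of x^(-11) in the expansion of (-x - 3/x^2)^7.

General term: C(7,j)·(-x)^j·(-3/x^2)^(7-j), with x-exponent 1j − 2(7−j) = 3j − 14.
Set 3j − 14 = -11: j = 1.
C(7,1) = 7; (-1)^1 = -1; (-3)^6 = 729.
Coefficient = 7 · (-1) · 729 = -5103.

-5103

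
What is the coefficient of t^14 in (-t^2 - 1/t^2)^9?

-9

General term: C(9,j)·(-t^2)^j·(-1/t^2)^(9-j), with t-exponent 2j − 2(9−j) = 4j − 18.
Set 4j − 18 = 14: j = 8.
C(9,8) = 9; (-1)^8 = 1; (-1)^1 = -1.
Coefficient = 9 · 1 · (-1) = -9.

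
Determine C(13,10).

286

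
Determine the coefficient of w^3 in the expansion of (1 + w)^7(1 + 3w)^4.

Coefficient of w^3 = Σ_{j} C(7,j)·1^j·C(4,3-j)·3^(3-j) for j from 0 to 3.
= 108 + 378 + 252 + 35 = 773.

773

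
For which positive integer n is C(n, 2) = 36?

9

n(n−1)/2 = 36 ⇒ n(n−1) = 72. Since 9·8 = 72, n = 9.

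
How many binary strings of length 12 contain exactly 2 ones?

Choose the 2 positions: C(12,2) = 66.

66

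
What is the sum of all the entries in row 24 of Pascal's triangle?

Setting x = 1 in (1+x)^24 gives Σ C(24,i) = 2^24 = 16777216.

16777216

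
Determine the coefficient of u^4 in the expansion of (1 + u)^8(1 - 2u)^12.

-42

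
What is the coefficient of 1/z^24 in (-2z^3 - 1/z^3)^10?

General term: C(10,j)·(-2z^3)^j·(-1/z^3)^(10-j), with z-exponent 3j − 3(10−j) = 6j − 30.
Set 6j − 30 = -24: j = 1.
C(10,1) = 10; (-2)^1 = -2; (-1)^9 = -1.
Coefficient = 10 · (-2) · (-1) = 20.

20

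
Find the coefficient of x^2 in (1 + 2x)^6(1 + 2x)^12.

612

Coefficient of x^2 = Σ_{j} C(6,j)·2^j·C(12,2-j)·2^(2-j) for j from 0 to 2.
= 264 + 288 + 60 = 612.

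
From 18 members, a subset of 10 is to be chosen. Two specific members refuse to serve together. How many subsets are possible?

All 10-subsets: C(18,10) = 43758. Those containing both fixed elements: C(16,8) = 12870.
43758 − 12870 = 30888.

30888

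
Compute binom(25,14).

C(25,14) = C(25,11) by symmetry.
C(25,11) = (25·24·23·22·21·20·19·18·17·16·15) / 11! = 177925144320000 / 39916800 = 4457400.

4457400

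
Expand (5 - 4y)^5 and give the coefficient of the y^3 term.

-16000

The general term is C(5,j)·(5)^j·(-4y)^(5-j); the y^3 term has j = 2.
C(5,2) = 10.
Coefficient = C(5,2) · 5^2 · (-4)^3 = 10 · 25 · (-64) = -16000.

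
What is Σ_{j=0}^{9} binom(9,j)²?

48620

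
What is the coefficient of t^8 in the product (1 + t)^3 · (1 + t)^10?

1287

(1 + t)^3(1 + t)^10 = (1 + t)^13, so the coefficient of t^8 is C(13,8)·1^8 = 1287·1 = 1287.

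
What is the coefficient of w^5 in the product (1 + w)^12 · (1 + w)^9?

20349

Coefficient of w^5 = Σ_{j} C(12,j)·C(9,5-j) for j from 0 to 5.
= 126 + 1512 + 5544 + 7920 + 4455 + 792 = 20349.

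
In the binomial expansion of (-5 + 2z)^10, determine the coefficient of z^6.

8400000

The general term is C(10,j)·(-5)^j·(2z)^(10-j); the z^6 term has j = 4.
C(10,4) = 210.
Coefficient = C(10,4) · (-5)^4 · 2^6 = 210 · 625 · 64 = 8400000.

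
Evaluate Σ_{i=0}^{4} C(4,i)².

By Vandermonde's identity, Σ C(4,i)² = C(8,4) = 70.

70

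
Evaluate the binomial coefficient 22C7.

170544

C(22,7) = (22·21·20·19·18·17·16) / 7! = 859541760 / 5040 = 170544.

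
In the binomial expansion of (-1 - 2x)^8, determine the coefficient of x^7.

1024

The general term is C(8,j)·(-1)^j·(-2x)^(8-j); the x^7 term has j = 1.
C(8,1) = 8.
Coefficient = C(8,1) · (-1)^1 · (-2)^7 = 8 · (-1) · (-128) = 1024.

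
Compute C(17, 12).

6188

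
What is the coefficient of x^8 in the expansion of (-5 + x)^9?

The general term is C(9,j)·(-5)^j·(x)^(9-j); the x^8 term has j = 1.
C(9,1) = 9.
Coefficient = C(9,1) · (-5)^1 = 9 · (-5) = -45.

-45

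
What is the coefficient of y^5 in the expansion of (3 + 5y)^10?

The general term is C(10,j)·(3)^j·(5y)^(10-j); the y^5 term has j = 5.
C(10,5) = 252.
Coefficient = C(10,5) · 3^5 · 5^5 = 252 · 243 · 3125 = 191362500.

191362500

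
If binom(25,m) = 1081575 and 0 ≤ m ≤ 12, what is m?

C(25,m) increases on 0 ≤ m ≤ 12. C(25,7) = 480700 and C(25,8) = 1081575, so m = 8.

8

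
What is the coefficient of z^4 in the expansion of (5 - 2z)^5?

The general term is C(5,j)·(5)^j·(-2z)^(5-j); the z^4 term has j = 1.
C(5,1) = 5.
Coefficient = C(5,1) · 5^1 · (-2)^4 = 5 · 5 · 16 = 400.

400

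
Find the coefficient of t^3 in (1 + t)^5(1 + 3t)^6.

1405

Coefficient of t^3 = Σ_{j} C(5,j)·1^j·C(6,3-j)·3^(3-j) for j from 0 to 3.
= 540 + 675 + 180 + 10 = 1405.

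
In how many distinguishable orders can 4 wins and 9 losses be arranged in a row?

715

Choose positions for the wins: C(13,4) = 715.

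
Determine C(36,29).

8347680

C(36,29) = C(36,7) by symmetry.
C(36,7) = (36·35·34·33·32·31·30) / 7! = 42072307200 / 5040 = 8347680.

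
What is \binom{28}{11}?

21474180

C(28,11) = (28·27·26·25·24·23·22·21·20·19·18) / 11! = 857180548224000 / 39916800 = 21474180.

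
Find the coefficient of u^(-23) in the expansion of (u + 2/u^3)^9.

General term: C(9,j)·(u)^j·(2/u^3)^(9-j), with u-exponent 1j − 3(9−j) = 4j − 27.
Set 4j − 27 = -23: j = 1.
C(9,1) = 9; 1^1 = 1; 2^8 = 256.
Coefficient = 9 · 1 · 256 = 2304.

2304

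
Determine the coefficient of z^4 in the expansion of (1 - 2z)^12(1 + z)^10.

Coefficient of z^4 = Σ_{j} C(12,j)·(-2)^j·C(10,4-j)·1^(4-j) for j from 0 to 4.
= 210 + (-2880) + 11880 + (-17600) + 7920 = -470.

-470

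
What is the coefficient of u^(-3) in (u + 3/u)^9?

61236

General term: C(9,j)·(u)^j·(3/u)^(9-j), with u-exponent 1j − 1(9−j) = 2j − 9.
Set 2j − 9 = -3: j = 3.
C(9,3) = 84; 1^3 = 1; 3^6 = 729.
Coefficient = 84 · 1 · 729 = 61236.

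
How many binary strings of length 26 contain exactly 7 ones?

Choose the 7 positions: C(26,7) = 657800.

657800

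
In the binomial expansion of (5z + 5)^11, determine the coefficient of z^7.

16113281250

The general term is C(11,j)·(5z)^j·(5)^(11-j); the z^7 term has j = 7.
C(11,7) = 330.
Coefficient = C(11,7) · 5^7 · 5^4 = 330 · 78125 · 625 = 16113281250.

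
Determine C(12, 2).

66

C(12,2) = (12·11) / 2! = 132 / 2 = 66.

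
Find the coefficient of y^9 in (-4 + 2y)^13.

The general term is C(13,j)·(-4)^j·(2y)^(13-j); the y^9 term has j = 4.
C(13,4) = 715.
Coefficient = C(13,4) · (-4)^4 · 2^9 = 715 · 256 · 512 = 93716480.

93716480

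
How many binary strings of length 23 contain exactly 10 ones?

1144066

Choose the 10 positions: C(23,10) = 1144066.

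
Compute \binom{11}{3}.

C(11,3) = (11·10·9) / 3! = 990 / 6 = 165.

165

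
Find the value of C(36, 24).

1251677700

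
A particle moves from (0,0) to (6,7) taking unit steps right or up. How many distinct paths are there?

Each path is a sequence of 13 steps with 6 rights: C(13,6) = 1716.

1716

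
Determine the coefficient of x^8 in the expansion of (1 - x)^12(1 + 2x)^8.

2895

Coefficient of x^8 = Σ_{j} C(12,j)·(-1)^j·C(8,8-j)·2^(8-j) for j from 0 to 8.
= 256 + (-12288) + 118272 + (-394240) + 554400 + (-354816) + 103488 + (-12672) + 495 = 2895.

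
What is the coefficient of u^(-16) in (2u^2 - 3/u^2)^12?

15588936

General term: C(12,j)·(2u^2)^j·(-3/u^2)^(12-j), with u-exponent 2j − 2(12−j) = 4j − 24.
Set 4j − 24 = -16: j = 2.
C(12,2) = 66; 2^2 = 4; (-3)^10 = 59049.
Coefficient = 66 · 4 · 59049 = 15588936.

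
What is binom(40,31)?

273438880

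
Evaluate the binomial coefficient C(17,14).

C(17,14) = C(17,3) by symmetry.
C(17,3) = (17·16·15) / 3! = 4080 / 6 = 680.

680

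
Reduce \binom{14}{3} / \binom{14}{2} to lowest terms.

C(n,k+1)/C(n,k) = (n−k)/(k+1) = (14−2)/(2+1) = 12/3 = 4.

4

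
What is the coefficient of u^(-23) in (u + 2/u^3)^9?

General term: C(9,j)·(u)^j·(2/u^3)^(9-j), with u-exponent 1j − 3(9−j) = 4j − 27.
Set 4j − 27 = -23: j = 1.
C(9,1) = 9; 1^1 = 1; 2^8 = 256.
Coefficient = 9 · 1 · 256 = 2304.

2304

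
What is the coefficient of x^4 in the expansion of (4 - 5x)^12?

20275200000

The general term is C(12,j)·(4)^j·(-5x)^(12-j); the x^4 term has j = 8.
C(12,8) = 495.
Coefficient = C(12,8) · 4^8 · (-5)^4 = 495 · 65536 · 625 = 20275200000.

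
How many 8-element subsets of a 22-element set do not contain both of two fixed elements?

All 8-subsets: C(22,8) = 319770. Those containing both fixed elements: C(20,6) = 38760.
319770 − 38760 = 281010.

281010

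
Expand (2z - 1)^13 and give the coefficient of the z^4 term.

The general term is C(13,j)·(2z)^j·(-1)^(13-j); the z^4 term has j = 4.
C(13,4) = 715.
Coefficient = C(13,4) · 2^4 · (-1)^9 = 715 · 16 · (-1) = -11440.

-11440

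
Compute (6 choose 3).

C(6,3) = (6·5·4) / 3! = 120 / 6 = 20.

20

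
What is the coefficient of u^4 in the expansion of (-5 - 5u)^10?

2050781250

The general term is C(10,j)·(-5)^j·(-5u)^(10-j); the u^4 term has j = 6.
C(10,6) = 210.
Coefficient = C(10,6) · (-5)^6 · (-5)^4 = 210 · 15625 · 625 = 2050781250.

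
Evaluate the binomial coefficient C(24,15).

1307504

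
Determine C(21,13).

203490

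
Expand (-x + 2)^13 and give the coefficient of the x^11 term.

The general term is C(13,j)·(-x)^j·(2)^(13-j); the x^11 term has j = 11.
C(13,11) = 78.
Coefficient = C(13,11) · (-1)^11 · 2^2 = 78 · (-1) · 4 = -312.

-312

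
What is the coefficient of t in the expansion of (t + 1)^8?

The general term is C(8,j)·(t)^j·(1)^(8-j); the t^1 term has j = 1.
C(8,1) = 8.
Coefficient = C(8,1) = 8.

8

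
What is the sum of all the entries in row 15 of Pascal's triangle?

The entries of row 15 sum to 2^15 = 32768.

32768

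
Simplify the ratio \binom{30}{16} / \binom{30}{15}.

15/16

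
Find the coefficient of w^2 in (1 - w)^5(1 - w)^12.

136

(1 - w)^5(1 - w)^12 = (1 - w)^17, so the coefficient of w^2 is C(17,2)·(-1)^2 = 136·1 = 136.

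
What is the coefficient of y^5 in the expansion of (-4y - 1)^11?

-473088

The general term is C(11,j)·(-4y)^j·(-1)^(11-j); the y^5 term has j = 5.
C(11,5) = 462.
Coefficient = C(11,5) · (-4)^5 = 462 · (-1024) = -473088.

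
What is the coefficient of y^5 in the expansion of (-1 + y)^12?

-792

The general term is C(12,j)·(-1)^j·(y)^(12-j); the y^5 term has j = 7.
C(12,7) = 792.
Coefficient = C(12,7) · (-1)^7 = 792 · (-1) = -792.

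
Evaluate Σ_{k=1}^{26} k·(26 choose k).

Since k·C(26,k) = 26·C(25,k−1), the sum is 26·2^25 = 26·33554432 = 872415232.

872415232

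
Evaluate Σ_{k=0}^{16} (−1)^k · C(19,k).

The partial alternating sum Σ_{k=0}^{16} (−1)^k C(19,k) = (−1)^16 C(18,16) = 153.

153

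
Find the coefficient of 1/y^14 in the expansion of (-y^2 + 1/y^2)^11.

55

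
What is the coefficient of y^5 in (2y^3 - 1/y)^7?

280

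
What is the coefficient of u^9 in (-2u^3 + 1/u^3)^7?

-672

General term: C(7,j)·(-2u^3)^j·(1/u^3)^(7-j), with u-exponent 3j − 3(7−j) = 6j − 21.
Set 6j − 21 = 9: j = 5.
C(7,5) = 21; (-2)^5 = -32; 1^2 = 1.
Coefficient = 21 · (-32) · 1 = -672.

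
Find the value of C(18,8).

43758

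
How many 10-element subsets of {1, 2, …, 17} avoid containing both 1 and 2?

All 10-subsets: C(17,10) = 19448. Those containing both fixed elements: C(15,8) = 6435.
19448 − 6435 = 13013.

13013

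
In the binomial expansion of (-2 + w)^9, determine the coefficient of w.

2304

The general term is C(9,j)·(-2)^j·(w)^(9-j); the w^1 term has j = 8.
C(9,8) = 9.
Coefficient = C(9,8) · (-2)^8 = 9 · 256 = 2304.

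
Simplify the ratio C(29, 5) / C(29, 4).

5

C(n,k+1)/C(n,k) = (n−k)/(k+1) = (29−4)/(4+1) = 25/5 = 5.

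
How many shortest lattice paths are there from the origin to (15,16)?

300540195

Each path is a sequence of 31 steps with 15 rights: C(31,15) = 300540195.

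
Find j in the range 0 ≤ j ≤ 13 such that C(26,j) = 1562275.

8

C(26,j) increases on 0 ≤ j ≤ 13. C(26,7) = 657800 and C(26,8) = 1562275, so j = 8.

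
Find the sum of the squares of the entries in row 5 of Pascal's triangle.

By Vandermonde's identity, Σ C(5,k)² = C(10,5) = 252.

252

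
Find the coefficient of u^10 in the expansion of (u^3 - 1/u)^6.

15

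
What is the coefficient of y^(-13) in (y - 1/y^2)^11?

General term: C(11,j)·(y)^j·(-1/y^2)^(11-j), with y-exponent 1j − 2(11−j) = 3j − 22.
Set 3j − 22 = -13: j = 3.
C(11,3) = 165; 1^3 = 1; (-1)^8 = 1.
Coefficient = 165 · 1 · 1 = 165.

165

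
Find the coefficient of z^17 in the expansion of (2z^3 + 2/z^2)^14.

32800768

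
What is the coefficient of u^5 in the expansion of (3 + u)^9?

The general term is C(9,j)·(3)^j·(u)^(9-j); the u^5 term has j = 4.
C(9,4) = 126.
Coefficient = C(9,4) · 3^4 = 126 · 81 = 10206.

10206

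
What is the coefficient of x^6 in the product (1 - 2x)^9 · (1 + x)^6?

37

Coefficient of x^6 = Σ_{j} C(9,j)·(-2)^j·C(6,6-j)·1^(6-j) for j from 0 to 6.
= 1 + (-108) + 2160 + (-13440) + 30240 + (-24192) + 5376 = 37.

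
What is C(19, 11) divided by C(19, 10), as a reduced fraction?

9/11

C(n,k+1)/C(n,k) = (n−k)/(k+1) = (19−10)/(10+1) = 9/11.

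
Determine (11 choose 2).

55

C(11,2) = (11·10) / 2! = 110 / 2 = 55.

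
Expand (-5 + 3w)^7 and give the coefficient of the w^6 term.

-25515

The general term is C(7,j)·(-5)^j·(3w)^(7-j); the w^6 term has j = 1.
C(7,1) = 7.
Coefficient = C(7,1) · (-5)^1 · 3^6 = 7 · (-5) · 729 = -25515.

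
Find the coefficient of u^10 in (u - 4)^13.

-18304

The general term is C(13,j)·(u)^j·(-4)^(13-j); the u^10 term has j = 10.
C(13,10) = 286.
Coefficient = C(13,10) · (-4)^3 = 286 · (-64) = -18304.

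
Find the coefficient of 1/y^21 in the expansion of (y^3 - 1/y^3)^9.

General term: C(9,j)·(y^3)^j·(-1/y^3)^(9-j), with y-exponent 3j − 3(9−j) = 6j − 27.
Set 6j − 27 = -21: j = 1.
C(9,1) = 9; 1^1 = 1; (-1)^8 = 1.
Coefficient = 9 · 1 · 1 = 9.

9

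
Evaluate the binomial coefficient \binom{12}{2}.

C(12,2) = (12·11) / 2! = 132 / 2 = 66.

66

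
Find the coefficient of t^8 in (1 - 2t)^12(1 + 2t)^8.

Coefficient of t^8 = Σ_{j} C(12,j)·(-2)^j·C(8,8-j)·2^(8-j) for j from 0 to 8.
= 256 + (-24576) + 473088 + (-3153920) + 8870400 + (-11354112) + 6623232 + (-1622016) + 126720 = -60928.

-60928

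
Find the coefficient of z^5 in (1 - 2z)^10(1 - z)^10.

Coefficient of z^5 = Σ_{j} C(10,j)·(-2)^j·C(10,5-j)·(-1)^(5-j) for j from 0 to 5.
= (-252) + (-4200) + (-21600) + (-43200) + (-33600) + (-8064) = -110916.

-110916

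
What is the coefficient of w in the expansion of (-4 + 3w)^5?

The general term is C(5,j)·(-4)^j·(3w)^(5-j); the w^1 term has j = 4.
C(5,4) = 5.
Coefficient = C(5,4) · (-4)^4 · 3^1 = 5 · 256 · 3 = 3840.

3840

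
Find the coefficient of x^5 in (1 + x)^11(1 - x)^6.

16

Coefficient of x^5 = Σ_{j} C(11,j)·1^j·C(6,5-j)·(-1)^(5-j) for j from 0 to 5.
= (-6) + 165 + (-1100) + 2475 + (-1980) + 462 = 16.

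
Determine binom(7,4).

35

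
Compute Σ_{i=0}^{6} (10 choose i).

1 + 10 + 45 + 120 + 210 + 252 + 210 = 848.

848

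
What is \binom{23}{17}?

100947

C(23,17) = C(23,6) by symmetry.
C(23,6) = (23·22·21·20·19·18) / 6! = 72681840 / 720 = 100947.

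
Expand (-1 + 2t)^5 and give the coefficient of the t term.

The general term is C(5,j)·(-1)^j·(2t)^(5-j); the t^1 term has j = 4.
C(5,4) = 5.
Coefficient = C(5,4) · 2^1 = 5 · 2 = 10.

10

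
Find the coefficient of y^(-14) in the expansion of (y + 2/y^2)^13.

366080

General term: C(13,j)·(y)^j·(2/y^2)^(13-j), with y-exponent 1j − 2(13−j) = 3j − 26.
Set 3j − 26 = -14: j = 4.
C(13,4) = 715; 1^4 = 1; 2^9 = 512.
Coefficient = 715 · 1 · 512 = 366080.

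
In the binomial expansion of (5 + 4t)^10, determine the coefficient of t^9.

The general term is C(10,j)·(5)^j·(4t)^(10-j); the t^9 term has j = 1.
C(10,1) = 10.
Coefficient = C(10,1) · 5^1 · 4^9 = 10 · 5 · 262144 = 13107200.

13107200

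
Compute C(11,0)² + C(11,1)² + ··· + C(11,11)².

Σ C(11,i)² is the coefficient of x^11 in (1+x)^11(1+x)^11 = (1+x)^22, i.e. C(22,11) = 705432.

705432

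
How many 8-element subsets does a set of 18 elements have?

43758

C(18,8) = (18·17·16·15·14·13·12·11) / 8! = 1764322560 / 40320 = 43758.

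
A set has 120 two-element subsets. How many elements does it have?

n(n−1)/2 = 120 ⇒ n(n−1) = 240. Since 16·15 = 240, n = 16.

16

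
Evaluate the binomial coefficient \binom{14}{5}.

2002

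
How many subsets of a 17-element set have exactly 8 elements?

Choose the 8 positions: C(17,8) = 24310.

24310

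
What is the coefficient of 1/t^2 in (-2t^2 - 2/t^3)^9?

General term: C(9,j)·(-2t^2)^j·(-2/t^3)^(9-j), with t-exponent 2j − 3(9−j) = 5j − 27.
Set 5j − 27 = -2: j = 5.
C(9,5) = 126; (-2)^5 = -32; (-2)^4 = 16.
Coefficient = 126 · (-32) · 16 = -64512.

-64512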